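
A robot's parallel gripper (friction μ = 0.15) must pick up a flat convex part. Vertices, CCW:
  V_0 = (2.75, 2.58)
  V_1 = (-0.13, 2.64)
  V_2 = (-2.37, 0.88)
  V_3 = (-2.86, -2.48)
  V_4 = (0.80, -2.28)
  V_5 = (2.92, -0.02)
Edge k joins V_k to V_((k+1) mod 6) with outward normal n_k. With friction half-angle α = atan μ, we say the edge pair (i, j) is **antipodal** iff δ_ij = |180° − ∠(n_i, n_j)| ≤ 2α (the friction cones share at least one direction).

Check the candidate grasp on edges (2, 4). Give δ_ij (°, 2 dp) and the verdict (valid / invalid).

δ = 34.87°, invalid

α = atan 0.15 = 8.53°;  2α = 17.06°
edge 2: e_2 = (-0.49, -3.36);  n_2 = (-0.9895, +0.1443)
edge 4: e_4 = (+2.12, +2.26);  n_4 = (+0.7293, -0.6842)
∠(n_2, n_4) = 145.13°
δ = |180° − 145.13°| = 34.87°
34.87° > 2α = 17.06°  →  invalid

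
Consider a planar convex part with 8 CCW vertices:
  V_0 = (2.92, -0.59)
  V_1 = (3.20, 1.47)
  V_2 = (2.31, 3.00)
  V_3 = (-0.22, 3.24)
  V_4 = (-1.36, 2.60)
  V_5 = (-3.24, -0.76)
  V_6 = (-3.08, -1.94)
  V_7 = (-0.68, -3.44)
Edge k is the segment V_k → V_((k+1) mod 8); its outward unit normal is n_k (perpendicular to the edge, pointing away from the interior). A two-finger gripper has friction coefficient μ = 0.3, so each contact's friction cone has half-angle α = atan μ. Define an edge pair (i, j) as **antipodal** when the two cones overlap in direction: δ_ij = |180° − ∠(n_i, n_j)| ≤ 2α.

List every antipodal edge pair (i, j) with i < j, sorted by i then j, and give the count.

count = 7; pairs: (0,4), (0,5), (1,5), (1,6), (2,6), (3,7), (4,7)

α = atan 0.3 = 16.70°;  2α = 33.40°
n_0 = (+0.9909, -0.1347)
n_1 = (+0.8644, +0.5028)
n_2 = (+0.0944, +0.9955)
n_3 = (-0.4895, +0.8720)
n_4 = (-0.8727, +0.4883)
n_5 = (-0.9909, -0.1344)
n_6 = (-0.5300, -0.8480)
n_7 = (+0.6207, -0.7840)
  (0,1): δ = 142.07°  ·
  (0,2): δ = 87.68°  ·
  (0,3): δ = 52.95°  ·
  (0,4): δ = 21.49°  ✓
  (0,5): δ = 15.46°  ✓
  (0,6): δ = 65.73°  ·
  (0,7): δ = 136.11°  ·
  (1,2): δ = 125.61°  ·
  (1,3): δ = 90.88°  ·
  (1,4): δ = 59.41°  ·
  (1,5): δ = 22.46°  ✓
  (1,6): δ = 27.81°  ✓
  (1,7): δ = 98.18°  ·
  (2,3): δ = 145.27°  ·
  (2,4): δ = 113.81°  ·
  (2,5): δ = 76.86°  ·
  (2,6): δ = 26.59°  ✓
  (2,7): δ = 43.79°  ·
  (3,4): δ = 148.54°  ·
  (3,5): δ = 111.59°  ·
  (3,6): δ = 61.32°  ·
  (3,7): δ = 9.06°  ✓
  (4,5): δ = 143.05°  ·
  (4,6): δ = 92.78°  ·
  (4,7): δ = 22.40°  ✓
  (5,6): δ = 129.73°  ·
  (5,7): δ = 59.35°  ·
  (6,7): δ = 109.63°  ·
antipodal pairs: 7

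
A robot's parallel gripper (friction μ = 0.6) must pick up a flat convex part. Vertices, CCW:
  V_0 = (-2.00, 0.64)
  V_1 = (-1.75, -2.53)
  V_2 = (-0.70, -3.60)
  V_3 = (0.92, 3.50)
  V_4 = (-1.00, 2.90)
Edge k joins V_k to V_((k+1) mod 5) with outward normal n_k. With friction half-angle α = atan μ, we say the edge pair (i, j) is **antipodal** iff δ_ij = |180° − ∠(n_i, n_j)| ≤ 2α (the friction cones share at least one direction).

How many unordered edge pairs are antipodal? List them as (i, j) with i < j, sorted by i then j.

count = 4; pairs: (0,2), (1,2), (2,3), (2,4)

α = atan 0.6 = 30.96°;  2α = 61.93°
n_0 = (-0.9969, -0.0786)
n_1 = (-0.7137, -0.7004)
n_2 = (+0.9749, -0.2225)
n_3 = (-0.2983, +0.9545)
n_4 = (-0.9145, +0.4046)
  (0,1): δ = 140.05°  ·
  (0,2): δ = 17.36°  ✓
  (0,3): δ = 102.84°  ·
  (0,4): δ = 151.62°  ·
  (1,2): δ = 57.31°  ✓
  (1,3): δ = 62.89°  ·
  (1,4): δ = 111.67°  ·
  (2,3): δ = 59.79°  ✓
  (2,4): δ = 11.02°  ✓
  (3,4): δ = 131.22°  ·
antipodal pairs: 4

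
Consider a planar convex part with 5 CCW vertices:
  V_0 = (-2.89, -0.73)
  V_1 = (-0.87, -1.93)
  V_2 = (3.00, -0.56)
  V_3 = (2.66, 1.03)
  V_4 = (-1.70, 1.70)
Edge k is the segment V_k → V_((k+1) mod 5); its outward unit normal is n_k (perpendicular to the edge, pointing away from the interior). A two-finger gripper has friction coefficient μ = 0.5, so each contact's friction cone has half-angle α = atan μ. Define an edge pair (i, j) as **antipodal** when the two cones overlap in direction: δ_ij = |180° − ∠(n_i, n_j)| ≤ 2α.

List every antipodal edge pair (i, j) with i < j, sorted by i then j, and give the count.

α = atan 0.5 = 26.57°;  2α = 53.13°
n_0 = (-0.5107, -0.8597)
n_1 = (+0.3337, -0.9427)
n_2 = (+0.9779, +0.2091)
n_3 = (+0.1519, +0.9884)
n_4 = (-0.8981, +0.4398)
  (0,1): δ = 129.79°  ·
  (0,2): δ = 47.22°  ✓
  (0,3): δ = 21.98°  ✓
  (0,4): δ = 94.62°  ·
  (1,2): δ = 97.42°  ·
  (1,3): δ = 28.23°  ✓
  (1,4): δ = 44.41°  ✓
  (2,3): δ = 110.81°  ·
  (2,4): δ = 38.16°  ✓
  (3,4): δ = 107.36°  ·
antipodal pairs: 5

count = 5; pairs: (0,2), (0,3), (1,3), (1,4), (2,4)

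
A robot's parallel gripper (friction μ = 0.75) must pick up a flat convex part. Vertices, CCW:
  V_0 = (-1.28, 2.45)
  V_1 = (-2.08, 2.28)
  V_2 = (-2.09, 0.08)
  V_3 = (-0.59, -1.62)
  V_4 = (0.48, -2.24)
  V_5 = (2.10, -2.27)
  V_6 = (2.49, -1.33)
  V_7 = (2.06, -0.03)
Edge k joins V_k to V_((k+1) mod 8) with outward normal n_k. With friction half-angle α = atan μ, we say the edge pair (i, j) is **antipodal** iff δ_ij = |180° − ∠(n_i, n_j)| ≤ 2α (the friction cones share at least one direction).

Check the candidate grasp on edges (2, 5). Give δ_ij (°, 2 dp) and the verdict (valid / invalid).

α = atan 0.75 = 36.87°;  2α = 73.74°
edge 2: e_2 = (+1.50, -1.70);  n_2 = (-0.7498, -0.6616)
edge 5: e_5 = (+0.39, +0.94);  n_5 = (+0.9237, -0.3832)
∠(n_2, n_5) = 116.04°
δ = |180° − 116.04°| = 63.96°
63.96° ≤ 2α = 73.74°  →  valid

δ = 63.96°, valid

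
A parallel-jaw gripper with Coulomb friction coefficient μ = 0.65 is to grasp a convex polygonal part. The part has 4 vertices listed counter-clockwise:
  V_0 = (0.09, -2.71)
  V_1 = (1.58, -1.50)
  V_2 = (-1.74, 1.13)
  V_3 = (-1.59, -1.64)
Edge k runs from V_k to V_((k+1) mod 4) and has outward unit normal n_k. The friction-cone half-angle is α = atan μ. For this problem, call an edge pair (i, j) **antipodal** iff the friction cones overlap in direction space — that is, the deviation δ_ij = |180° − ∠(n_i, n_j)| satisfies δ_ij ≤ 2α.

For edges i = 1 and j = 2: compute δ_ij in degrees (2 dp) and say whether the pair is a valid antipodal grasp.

α = atan 0.65 = 33.02°;  2α = 66.05°
edge 1: e_1 = (-3.32, +2.63);  n_1 = (+0.6209, +0.7839)
edge 2: e_2 = (+0.15, -2.77);  n_2 = (-0.9985, -0.0541)
∠(n_1, n_2) = 131.48°
δ = |180° − 131.48°| = 48.52°
48.52° ≤ 2α = 66.05°  →  valid

δ = 48.52°, valid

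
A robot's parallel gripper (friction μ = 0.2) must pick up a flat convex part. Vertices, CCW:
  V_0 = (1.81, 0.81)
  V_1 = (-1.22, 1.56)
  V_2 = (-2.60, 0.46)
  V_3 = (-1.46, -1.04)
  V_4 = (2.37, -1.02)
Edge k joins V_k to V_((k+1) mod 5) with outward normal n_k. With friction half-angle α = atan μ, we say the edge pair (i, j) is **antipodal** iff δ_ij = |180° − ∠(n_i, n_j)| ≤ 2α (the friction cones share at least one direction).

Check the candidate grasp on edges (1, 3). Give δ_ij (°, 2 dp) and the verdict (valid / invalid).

α = atan 0.2 = 11.31°;  2α = 22.62°
edge 1: e_1 = (-1.38, -1.10);  n_1 = (-0.6233, +0.7820)
edge 3: e_3 = (+3.83, +0.02);  n_3 = (+0.0052, -1.0000)
∠(n_1, n_3) = 141.74°
δ = |180° − 141.74°| = 38.26°
38.26° > 2α = 22.62°  →  invalid

δ = 38.26°, invalid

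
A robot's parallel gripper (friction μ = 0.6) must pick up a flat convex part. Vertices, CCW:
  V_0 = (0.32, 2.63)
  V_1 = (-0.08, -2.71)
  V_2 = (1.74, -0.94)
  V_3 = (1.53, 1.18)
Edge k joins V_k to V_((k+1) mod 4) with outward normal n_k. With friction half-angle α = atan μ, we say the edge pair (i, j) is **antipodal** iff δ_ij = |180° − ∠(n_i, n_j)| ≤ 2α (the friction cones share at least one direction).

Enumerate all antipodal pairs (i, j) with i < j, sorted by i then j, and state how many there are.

α = atan 0.6 = 30.96°;  2α = 61.93°
n_0 = (-0.9972, +0.0747)
n_1 = (+0.6972, -0.7169)
n_2 = (+0.9951, +0.0986)
n_3 = (+0.7678, +0.6407)
  (0,1): δ = 41.51°  ✓
  (0,2): δ = 9.94°  ✓
  (0,3): δ = 44.13°  ✓
  (1,2): δ = 128.54°  ·
  (1,3): δ = 94.36°  ·
  (2,3): δ = 145.81°  ·
antipodal pairs: 3

count = 3; pairs: (0,1), (0,2), (0,3)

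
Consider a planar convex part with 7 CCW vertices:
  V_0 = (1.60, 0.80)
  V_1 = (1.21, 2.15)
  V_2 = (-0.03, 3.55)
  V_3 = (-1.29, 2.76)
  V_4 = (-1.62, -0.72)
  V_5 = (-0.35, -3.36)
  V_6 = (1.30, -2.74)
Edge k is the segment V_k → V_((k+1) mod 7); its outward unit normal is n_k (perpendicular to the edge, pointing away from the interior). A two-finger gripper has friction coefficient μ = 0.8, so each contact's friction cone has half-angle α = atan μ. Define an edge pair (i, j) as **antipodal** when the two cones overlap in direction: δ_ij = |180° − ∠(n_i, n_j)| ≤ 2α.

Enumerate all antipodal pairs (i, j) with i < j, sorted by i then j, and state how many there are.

count = 11; pairs: (0,2), (0,3), (0,4), (1,3), (1,4), (1,5), (2,5), (2,6), (3,5), (3,6), (4,6)

α = atan 0.8 = 38.66°;  2α = 77.32°
n_0 = (+0.9607, +0.2775)
n_1 = (+0.7486, +0.6630)
n_2 = (-0.5312, +0.8472)
n_3 = (-0.9955, +0.0944)
n_4 = (-0.9011, -0.4335)
n_5 = (+0.3517, -0.9361)
n_6 = (+0.9964, -0.0844)
  (0,1): δ = 154.58°  ·
  (0,2): δ = 74.03°  ✓
  (0,3): δ = 21.53°  ✓
  (0,4): δ = 9.58°  ✓
  (0,5): δ = 94.48°  ·
  (0,6): δ = 159.04°  ·
  (1,2): δ = 99.44°  ·
  (1,3): δ = 46.95°  ✓
  (1,4): δ = 15.84°  ✓
  (1,5): δ = 69.06°  ✓
  (1,6): δ = 133.62°  ·
  (2,3): δ = 127.50°  ·
  (2,4): δ = 96.40°  ·
  (2,5): δ = 11.49°  ✓
  (2,6): δ = 53.07°  ✓
  (3,4): δ = 148.89°  ·
  (3,5): δ = 63.99°  ✓
  (3,6): δ = 0.57°  ✓
  (4,5): δ = 95.10°  ·
  (4,6): δ = 30.53°  ✓
  (5,6): δ = 115.44°  ·
antipodal pairs: 11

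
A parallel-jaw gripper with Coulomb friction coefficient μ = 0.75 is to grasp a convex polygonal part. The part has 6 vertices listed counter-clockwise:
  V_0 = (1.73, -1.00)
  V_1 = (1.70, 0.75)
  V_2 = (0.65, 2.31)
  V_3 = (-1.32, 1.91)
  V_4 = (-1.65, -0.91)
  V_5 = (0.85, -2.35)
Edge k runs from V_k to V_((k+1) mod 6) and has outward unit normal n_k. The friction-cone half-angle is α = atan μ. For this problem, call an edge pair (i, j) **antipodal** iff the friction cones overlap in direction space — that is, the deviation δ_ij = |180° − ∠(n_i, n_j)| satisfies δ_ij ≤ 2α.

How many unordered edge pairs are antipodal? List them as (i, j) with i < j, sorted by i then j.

α = atan 0.75 = 36.87°;  2α = 73.74°
n_0 = (+0.9999, +0.0171)
n_1 = (+0.8296, +0.5584)
n_2 = (-0.1990, +0.9800)
n_3 = (-0.9932, +0.1162)
n_4 = (-0.4991, -0.8665)
n_5 = (+0.8377, -0.5461)
  (0,1): δ = 147.04°  ·
  (0,2): δ = 79.50°  ·
  (0,3): δ = 7.66°  ✓
  (0,4): δ = 59.08°  ✓
  (0,5): δ = 145.92°  ·
  (1,2): δ = 112.47°  ·
  (1,3): δ = 40.62°  ✓
  (1,4): δ = 26.11°  ✓
  (1,5): δ = 112.96°  ·
  (2,3): δ = 108.15°  ·
  (2,4): δ = 41.42°  ✓
  (2,5): δ = 45.42°  ✓
  (3,4): δ = 113.27°  ·
  (3,5): δ = 26.42°  ✓
  (4,5): δ = 93.16°  ·
antipodal pairs: 7

count = 7; pairs: (0,3), (0,4), (1,3), (1,4), (2,4), (2,5), (3,5)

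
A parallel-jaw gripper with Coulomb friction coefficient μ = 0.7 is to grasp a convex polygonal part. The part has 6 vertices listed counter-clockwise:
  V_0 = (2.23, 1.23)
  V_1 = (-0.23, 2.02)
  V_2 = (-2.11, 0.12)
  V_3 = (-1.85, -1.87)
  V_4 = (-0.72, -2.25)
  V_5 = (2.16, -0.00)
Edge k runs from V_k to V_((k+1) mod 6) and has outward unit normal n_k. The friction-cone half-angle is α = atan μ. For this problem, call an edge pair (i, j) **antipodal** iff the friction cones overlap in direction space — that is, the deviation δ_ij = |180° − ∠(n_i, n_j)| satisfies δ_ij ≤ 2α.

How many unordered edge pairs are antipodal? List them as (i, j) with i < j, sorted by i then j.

count = 8; pairs: (0,2), (0,3), (0,4), (1,3), (1,4), (1,5), (2,4), (2,5)

α = atan 0.7 = 34.99°;  2α = 69.98°
n_0 = (+0.3058, +0.9521)
n_1 = (-0.7108, +0.7034)
n_2 = (-0.9916, -0.1296)
n_3 = (-0.3187, -0.9478)
n_4 = (+0.6156, -0.7880)
n_5 = (+0.9984, -0.0568)
  (0,1): δ = 116.89°  ·
  (0,2): δ = 64.75°  ✓
  (0,3): δ = 0.78°  ✓
  (0,4): δ = 55.80°  ✓
  (0,5): δ = 104.55°  ·
  (1,2): δ = 127.86°  ·
  (1,3): δ = 63.89°  ✓
  (1,4): δ = 7.30°  ✓
  (1,5): δ = 41.44°  ✓
  (2,3): δ = 116.03°  ·
  (2,4): δ = 59.44°  ✓
  (2,5): δ = 10.70°  ✓
  (3,4): δ = 123.41°  ·
  (3,5): δ = 74.67°  ·
  (4,5): δ = 131.26°  ·
antipodal pairs: 8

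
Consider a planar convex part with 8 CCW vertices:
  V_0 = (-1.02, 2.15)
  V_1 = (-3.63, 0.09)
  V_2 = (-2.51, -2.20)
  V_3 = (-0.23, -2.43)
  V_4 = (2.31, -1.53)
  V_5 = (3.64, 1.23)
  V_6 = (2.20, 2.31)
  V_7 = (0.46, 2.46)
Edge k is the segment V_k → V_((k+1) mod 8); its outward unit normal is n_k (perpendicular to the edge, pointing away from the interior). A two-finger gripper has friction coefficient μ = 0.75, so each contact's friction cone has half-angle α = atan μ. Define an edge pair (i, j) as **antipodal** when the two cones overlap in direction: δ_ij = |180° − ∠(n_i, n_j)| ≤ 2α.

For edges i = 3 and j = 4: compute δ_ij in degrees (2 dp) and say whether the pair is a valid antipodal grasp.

δ = 135.24°, invalid

α = atan 0.75 = 36.87°;  2α = 73.74°
edge 3: e_3 = (+2.54, +0.90);  n_3 = (+0.3340, -0.9426)
edge 4: e_4 = (+1.33, +2.76);  n_4 = (+0.9009, -0.4341)
∠(n_3, n_4) = 44.76°
δ = |180° − 44.76°| = 135.24°
135.24° > 2α = 73.74°  →  invalid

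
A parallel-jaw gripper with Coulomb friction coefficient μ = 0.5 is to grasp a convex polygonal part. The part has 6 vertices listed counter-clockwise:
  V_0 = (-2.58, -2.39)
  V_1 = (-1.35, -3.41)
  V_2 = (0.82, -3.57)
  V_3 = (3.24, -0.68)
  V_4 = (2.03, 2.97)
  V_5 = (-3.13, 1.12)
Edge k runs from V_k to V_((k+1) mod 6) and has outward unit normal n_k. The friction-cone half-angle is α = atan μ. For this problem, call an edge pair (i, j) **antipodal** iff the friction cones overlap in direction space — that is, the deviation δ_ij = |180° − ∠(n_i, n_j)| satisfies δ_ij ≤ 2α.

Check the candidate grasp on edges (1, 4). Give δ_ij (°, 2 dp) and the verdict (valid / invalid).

α = atan 0.5 = 26.57°;  2α = 53.13°
edge 1: e_1 = (+2.17, -0.16);  n_1 = (-0.0735, -0.9973)
edge 4: e_4 = (-5.16, -1.85);  n_4 = (-0.3375, +0.9413)
∠(n_1, n_4) = 156.06°
δ = |180° − 156.06°| = 23.94°
23.94° ≤ 2α = 53.13°  →  valid

δ = 23.94°, valid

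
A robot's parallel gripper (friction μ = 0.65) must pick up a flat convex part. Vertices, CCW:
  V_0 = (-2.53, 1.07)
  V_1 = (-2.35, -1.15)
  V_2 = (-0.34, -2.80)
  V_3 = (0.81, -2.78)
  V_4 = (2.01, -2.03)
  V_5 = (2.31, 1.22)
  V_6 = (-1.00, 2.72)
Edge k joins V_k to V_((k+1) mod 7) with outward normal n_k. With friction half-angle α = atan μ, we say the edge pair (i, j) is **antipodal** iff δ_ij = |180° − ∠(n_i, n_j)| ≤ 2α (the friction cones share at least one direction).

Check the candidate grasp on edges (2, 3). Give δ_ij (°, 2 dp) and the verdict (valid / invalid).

δ = 148.99°, invalid

α = atan 0.65 = 33.02°;  2α = 66.05°
edge 2: e_2 = (+1.15, +0.02);  n_2 = (+0.0174, -0.9998)
edge 3: e_3 = (+1.20, +0.75);  n_3 = (+0.5300, -0.8480)
∠(n_2, n_3) = 31.01°
δ = |180° − 31.01°| = 148.99°
148.99° > 2α = 66.05°  →  invalid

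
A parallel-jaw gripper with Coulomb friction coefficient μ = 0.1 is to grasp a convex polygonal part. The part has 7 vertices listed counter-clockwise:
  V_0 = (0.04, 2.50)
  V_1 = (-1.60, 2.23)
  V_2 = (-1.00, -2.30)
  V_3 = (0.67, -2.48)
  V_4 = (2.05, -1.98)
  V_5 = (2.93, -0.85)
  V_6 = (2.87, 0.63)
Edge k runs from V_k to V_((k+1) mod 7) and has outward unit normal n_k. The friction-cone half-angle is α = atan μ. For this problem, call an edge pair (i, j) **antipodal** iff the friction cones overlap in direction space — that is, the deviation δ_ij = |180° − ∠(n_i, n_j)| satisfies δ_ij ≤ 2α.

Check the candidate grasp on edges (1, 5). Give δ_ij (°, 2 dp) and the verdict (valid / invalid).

α = atan 0.1 = 5.71°;  2α = 11.42°
edge 1: e_1 = (+0.60, -4.53);  n_1 = (-0.9913, -0.1313)
edge 5: e_5 = (-0.06, +1.48);  n_5 = (+0.9992, +0.0405)
∠(n_1, n_5) = 174.78°
δ = |180° − 174.78°| = 5.22°
5.22° ≤ 2α = 11.42°  →  valid

δ = 5.22°, valid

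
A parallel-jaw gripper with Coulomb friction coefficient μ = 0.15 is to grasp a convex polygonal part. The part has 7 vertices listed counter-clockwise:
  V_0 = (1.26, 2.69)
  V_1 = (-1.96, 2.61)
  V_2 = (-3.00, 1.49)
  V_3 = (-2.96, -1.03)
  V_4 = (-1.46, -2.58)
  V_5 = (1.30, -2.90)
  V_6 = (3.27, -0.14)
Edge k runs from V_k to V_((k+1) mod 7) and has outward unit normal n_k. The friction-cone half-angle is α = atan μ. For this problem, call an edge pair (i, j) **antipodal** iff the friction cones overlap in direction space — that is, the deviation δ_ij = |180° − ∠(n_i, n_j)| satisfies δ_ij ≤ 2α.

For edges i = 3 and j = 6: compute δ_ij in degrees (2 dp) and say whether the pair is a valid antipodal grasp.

δ = 8.68°, valid

α = atan 0.15 = 8.53°;  2α = 17.06°
edge 3: e_3 = (+1.50, -1.55);  n_3 = (-0.7186, -0.6954)
edge 6: e_6 = (-2.01, +2.83);  n_6 = (+0.8153, +0.5791)
∠(n_3, n_6) = 171.32°
δ = |180° − 171.32°| = 8.68°
8.68° ≤ 2α = 17.06°  →  valid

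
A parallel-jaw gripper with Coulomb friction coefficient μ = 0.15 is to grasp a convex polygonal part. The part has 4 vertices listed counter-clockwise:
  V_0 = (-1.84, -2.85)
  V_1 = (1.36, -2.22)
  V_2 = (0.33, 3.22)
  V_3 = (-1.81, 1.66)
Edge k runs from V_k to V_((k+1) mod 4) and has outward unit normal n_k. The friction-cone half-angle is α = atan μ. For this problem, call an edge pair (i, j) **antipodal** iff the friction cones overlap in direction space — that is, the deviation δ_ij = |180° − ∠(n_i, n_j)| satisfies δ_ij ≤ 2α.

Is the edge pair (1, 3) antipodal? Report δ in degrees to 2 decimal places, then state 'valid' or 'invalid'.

α = atan 0.15 = 8.53°;  2α = 17.06°
edge 1: e_1 = (-1.03, +5.44);  n_1 = (+0.9825, +0.1860)
edge 3: e_3 = (-0.03, -4.51);  n_3 = (-1.0000, +0.0067)
∠(n_1, n_3) = 168.90°
δ = |180° − 168.90°| = 11.10°
11.10° ≤ 2α = 17.06°  →  valid

δ = 11.10°, valid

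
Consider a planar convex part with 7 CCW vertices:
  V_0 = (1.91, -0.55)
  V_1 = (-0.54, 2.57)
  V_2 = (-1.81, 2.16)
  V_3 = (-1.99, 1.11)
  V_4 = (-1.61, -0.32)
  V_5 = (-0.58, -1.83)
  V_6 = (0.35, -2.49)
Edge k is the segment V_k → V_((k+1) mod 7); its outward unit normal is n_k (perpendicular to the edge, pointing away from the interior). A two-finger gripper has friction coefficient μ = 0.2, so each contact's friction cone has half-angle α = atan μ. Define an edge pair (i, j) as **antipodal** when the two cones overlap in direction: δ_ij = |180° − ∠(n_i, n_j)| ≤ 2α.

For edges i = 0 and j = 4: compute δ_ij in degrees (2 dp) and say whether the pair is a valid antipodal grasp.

δ = 3.84°, valid

α = atan 0.2 = 11.31°;  2α = 22.62°
edge 0: e_0 = (-2.45, +3.12);  n_0 = (+0.7865, +0.6176)
edge 4: e_4 = (+1.03, -1.51);  n_4 = (-0.8261, -0.5635)
∠(n_0, n_4) = 176.16°
δ = |180° − 176.16°| = 3.84°
3.84° ≤ 2α = 22.62°  →  valid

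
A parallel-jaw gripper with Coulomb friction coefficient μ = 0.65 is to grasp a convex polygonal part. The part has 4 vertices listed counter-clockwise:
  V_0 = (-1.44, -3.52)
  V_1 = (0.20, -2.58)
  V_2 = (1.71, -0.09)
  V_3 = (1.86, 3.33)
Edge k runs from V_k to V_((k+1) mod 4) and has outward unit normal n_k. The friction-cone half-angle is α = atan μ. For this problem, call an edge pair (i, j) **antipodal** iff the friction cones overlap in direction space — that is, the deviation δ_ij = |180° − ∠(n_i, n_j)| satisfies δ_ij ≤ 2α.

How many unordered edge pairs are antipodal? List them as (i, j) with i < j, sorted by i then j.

count = 3; pairs: (0,3), (1,3), (2,3)

α = atan 0.65 = 33.02°;  2α = 66.05°
n_0 = (+0.4973, -0.8676)
n_1 = (+0.8551, -0.5185)
n_2 = (+0.9990, -0.0438)
n_3 = (-0.9009, +0.4340)
  (0,1): δ = 151.05°  ·
  (0,2): δ = 122.33°  ·
  (0,3): δ = 34.46°  ✓
  (1,2): δ = 151.28°  ·
  (1,3): δ = 5.51°  ✓
  (2,3): δ = 23.21°  ✓
antipodal pairs: 3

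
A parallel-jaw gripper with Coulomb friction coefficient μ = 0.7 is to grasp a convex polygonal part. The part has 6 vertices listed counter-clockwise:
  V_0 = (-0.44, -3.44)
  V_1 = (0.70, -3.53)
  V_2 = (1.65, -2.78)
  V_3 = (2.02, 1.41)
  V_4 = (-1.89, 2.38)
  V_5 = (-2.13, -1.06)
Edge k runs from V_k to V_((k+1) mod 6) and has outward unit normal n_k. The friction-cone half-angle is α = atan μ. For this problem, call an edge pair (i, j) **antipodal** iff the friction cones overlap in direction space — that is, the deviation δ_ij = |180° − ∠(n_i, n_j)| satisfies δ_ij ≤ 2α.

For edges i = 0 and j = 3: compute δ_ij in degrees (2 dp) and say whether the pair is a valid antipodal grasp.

α = atan 0.7 = 34.99°;  2α = 69.98°
edge 0: e_0 = (+1.14, -0.09);  n_0 = (-0.0787, -0.9969)
edge 3: e_3 = (-3.91, +0.97);  n_3 = (+0.2408, +0.9706)
∠(n_0, n_3) = 170.58°
δ = |180° − 170.58°| = 9.42°
9.42° ≤ 2α = 69.98°  →  valid

δ = 9.42°, valid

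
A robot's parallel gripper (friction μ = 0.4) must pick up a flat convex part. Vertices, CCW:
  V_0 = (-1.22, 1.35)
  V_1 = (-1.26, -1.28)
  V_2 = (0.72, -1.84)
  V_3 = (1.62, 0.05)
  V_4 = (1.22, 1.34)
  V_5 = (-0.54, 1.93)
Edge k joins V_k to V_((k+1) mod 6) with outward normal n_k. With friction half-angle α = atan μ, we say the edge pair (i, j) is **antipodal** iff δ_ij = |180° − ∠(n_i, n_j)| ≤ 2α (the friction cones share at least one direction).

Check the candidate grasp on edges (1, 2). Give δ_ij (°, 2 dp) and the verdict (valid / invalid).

δ = 99.67°, invalid

α = atan 0.4 = 21.80°;  2α = 43.60°
edge 1: e_1 = (+1.98, -0.56);  n_1 = (-0.2722, -0.9623)
edge 2: e_2 = (+0.90, +1.89);  n_2 = (+0.9029, -0.4299)
∠(n_1, n_2) = 80.33°
δ = |180° − 80.33°| = 99.67°
99.67° > 2α = 43.60°  →  invalid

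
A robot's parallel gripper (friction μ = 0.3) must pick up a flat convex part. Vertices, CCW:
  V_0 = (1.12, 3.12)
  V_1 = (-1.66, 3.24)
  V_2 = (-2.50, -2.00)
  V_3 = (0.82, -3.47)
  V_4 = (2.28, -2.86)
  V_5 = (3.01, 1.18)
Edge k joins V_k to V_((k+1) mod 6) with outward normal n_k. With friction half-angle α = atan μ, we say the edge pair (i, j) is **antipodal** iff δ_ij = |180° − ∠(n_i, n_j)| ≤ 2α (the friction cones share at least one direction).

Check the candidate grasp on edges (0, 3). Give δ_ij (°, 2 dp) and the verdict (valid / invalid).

α = atan 0.3 = 16.70°;  2α = 33.40°
edge 0: e_0 = (-2.78, +0.12);  n_0 = (+0.0431, +0.9991)
edge 3: e_3 = (+1.46, +0.61);  n_3 = (+0.3855, -0.9227)
∠(n_0, n_3) = 154.85°
δ = |180° − 154.85°| = 25.15°
25.15° ≤ 2α = 33.40°  →  valid

δ = 25.15°, valid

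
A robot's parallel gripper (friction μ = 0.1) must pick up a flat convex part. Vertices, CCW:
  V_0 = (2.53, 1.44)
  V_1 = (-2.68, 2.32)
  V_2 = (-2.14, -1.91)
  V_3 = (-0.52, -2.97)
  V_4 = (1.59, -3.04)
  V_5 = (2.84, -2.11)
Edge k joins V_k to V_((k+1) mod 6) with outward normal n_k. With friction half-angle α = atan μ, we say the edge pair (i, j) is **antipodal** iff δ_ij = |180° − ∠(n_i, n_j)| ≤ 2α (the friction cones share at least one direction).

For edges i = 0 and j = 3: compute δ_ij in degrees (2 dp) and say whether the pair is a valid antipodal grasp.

δ = 7.69°, valid

α = atan 0.1 = 5.71°;  2α = 11.42°
edge 0: e_0 = (-5.21, +0.88);  n_0 = (+0.1665, +0.9860)
edge 3: e_3 = (+2.11, -0.07);  n_3 = (-0.0332, -0.9995)
∠(n_0, n_3) = 172.31°
δ = |180° − 172.31°| = 7.69°
7.69° ≤ 2α = 11.42°  →  valid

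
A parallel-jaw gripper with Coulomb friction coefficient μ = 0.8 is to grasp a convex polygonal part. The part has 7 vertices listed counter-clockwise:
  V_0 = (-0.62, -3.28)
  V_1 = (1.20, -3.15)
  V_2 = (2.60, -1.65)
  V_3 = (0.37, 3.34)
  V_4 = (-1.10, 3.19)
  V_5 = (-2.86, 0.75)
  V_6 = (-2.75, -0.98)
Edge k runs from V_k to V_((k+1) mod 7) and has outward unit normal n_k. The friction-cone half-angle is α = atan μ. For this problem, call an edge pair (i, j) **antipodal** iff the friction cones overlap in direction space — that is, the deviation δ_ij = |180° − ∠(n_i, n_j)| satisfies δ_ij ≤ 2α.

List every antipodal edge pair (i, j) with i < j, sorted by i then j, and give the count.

α = atan 0.8 = 38.66°;  2α = 77.32°
n_0 = (+0.0712, -0.9975)
n_1 = (+0.7311, -0.6823)
n_2 = (+0.9130, +0.4080)
n_3 = (-0.1015, +0.9948)
n_4 = (-0.8110, +0.5850)
n_5 = (-0.9980, -0.0635)
n_6 = (-0.7337, -0.6795)
  (0,1): δ = 137.11°  ·
  (0,2): δ = 70.01°  ✓
  (0,3): δ = 1.74°  ✓
  (0,4): δ = 50.11°  ✓
  (0,5): δ = 89.55°  ·
  (0,6): δ = 128.72°  ·
  (1,2): δ = 112.90°  ·
  (1,3): δ = 41.15°  ✓
  (1,4): δ = 7.22°  ✓
  (1,5): δ = 46.66°  ✓
  (1,6): δ = 85.83°  ·
  (2,3): δ = 108.25°  ·
  (2,4): δ = 59.88°  ✓
  (2,5): δ = 20.44°  ✓
  (2,6): δ = 18.72°  ✓
  (3,4): δ = 131.63°  ·
  (3,5): δ = 92.19°  ·
  (3,6): δ = 53.02°  ✓
  (4,5): δ = 140.56°  ·
  (4,6): δ = 101.39°  ·
  (5,6): δ = 140.84°  ·
antipodal pairs: 10

count = 10; pairs: (0,2), (0,3), (0,4), (1,3), (1,4), (1,5), (2,4), (2,5), (2,6), (3,6)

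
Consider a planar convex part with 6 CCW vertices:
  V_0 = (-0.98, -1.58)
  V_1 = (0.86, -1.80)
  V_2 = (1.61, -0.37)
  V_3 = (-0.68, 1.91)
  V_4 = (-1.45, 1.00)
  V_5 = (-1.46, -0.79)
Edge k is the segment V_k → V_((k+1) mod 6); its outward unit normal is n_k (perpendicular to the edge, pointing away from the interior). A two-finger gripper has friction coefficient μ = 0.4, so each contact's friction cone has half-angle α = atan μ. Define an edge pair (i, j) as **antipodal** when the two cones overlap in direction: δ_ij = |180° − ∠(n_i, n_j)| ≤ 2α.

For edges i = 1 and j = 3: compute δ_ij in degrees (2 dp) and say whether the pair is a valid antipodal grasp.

α = atan 0.4 = 21.80°;  2α = 43.60°
edge 1: e_1 = (+0.75, +1.43);  n_1 = (+0.8856, -0.4645)
edge 3: e_3 = (-0.77, -0.91);  n_3 = (-0.7634, +0.6459)
∠(n_1, n_3) = 167.44°
δ = |180° − 167.44°| = 12.56°
12.56° ≤ 2α = 43.60°  →  valid

δ = 12.56°, valid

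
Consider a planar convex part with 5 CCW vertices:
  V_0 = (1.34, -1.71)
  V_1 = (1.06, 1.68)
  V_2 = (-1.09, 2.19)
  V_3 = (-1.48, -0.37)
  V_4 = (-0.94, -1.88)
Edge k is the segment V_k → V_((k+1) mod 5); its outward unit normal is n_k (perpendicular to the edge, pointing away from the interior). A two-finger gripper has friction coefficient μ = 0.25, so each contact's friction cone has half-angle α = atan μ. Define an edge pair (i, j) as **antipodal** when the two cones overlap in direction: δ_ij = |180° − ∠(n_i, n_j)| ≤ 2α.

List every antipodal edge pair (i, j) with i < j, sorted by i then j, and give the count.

α = atan 0.25 = 14.04°;  2α = 28.07°
n_0 = (+0.9966, +0.0823)
n_1 = (+0.2308, +0.9730)
n_2 = (-0.9886, +0.1506)
n_3 = (-0.9416, -0.3367)
n_4 = (+0.0744, -0.9972)
  (0,1): δ = 108.07°  ·
  (0,2): δ = 13.38°  ✓
  (0,3): δ = 14.96°  ✓
  (0,4): δ = 89.54°  ·
  (1,2): δ = 85.32°  ·
  (1,3): δ = 56.98°  ·
  (1,4): δ = 17.61°  ✓
  (2,3): δ = 151.66°  ·
  (2,4): δ = 77.07°  ·
  (3,4): δ = 105.41°  ·
antipodal pairs: 3

count = 3; pairs: (0,2), (0,3), (1,4)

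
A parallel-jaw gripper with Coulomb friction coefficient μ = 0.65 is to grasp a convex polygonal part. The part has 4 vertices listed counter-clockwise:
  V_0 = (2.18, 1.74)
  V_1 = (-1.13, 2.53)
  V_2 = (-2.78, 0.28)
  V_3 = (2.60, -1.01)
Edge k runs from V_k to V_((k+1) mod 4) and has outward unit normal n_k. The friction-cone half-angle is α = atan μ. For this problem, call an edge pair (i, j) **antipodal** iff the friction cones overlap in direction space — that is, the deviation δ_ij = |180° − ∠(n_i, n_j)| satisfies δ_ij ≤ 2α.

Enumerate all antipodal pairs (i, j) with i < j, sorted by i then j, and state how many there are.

count = 2; pairs: (0,2), (1,3)

α = atan 0.65 = 33.02°;  2α = 66.05°
n_0 = (+0.2322, +0.9727)
n_1 = (-0.8064, +0.5914)
n_2 = (-0.2332, -0.9724)
n_3 = (+0.9885, +0.1510)
  (0,1): δ = 112.83°  ·
  (0,2): δ = 0.06°  ✓
  (0,3): δ = 112.11°  ·
  (1,2): δ = 67.23°  ·
  (1,3): δ = 44.94°  ✓
  (2,3): δ = 67.83°  ·
antipodal pairs: 2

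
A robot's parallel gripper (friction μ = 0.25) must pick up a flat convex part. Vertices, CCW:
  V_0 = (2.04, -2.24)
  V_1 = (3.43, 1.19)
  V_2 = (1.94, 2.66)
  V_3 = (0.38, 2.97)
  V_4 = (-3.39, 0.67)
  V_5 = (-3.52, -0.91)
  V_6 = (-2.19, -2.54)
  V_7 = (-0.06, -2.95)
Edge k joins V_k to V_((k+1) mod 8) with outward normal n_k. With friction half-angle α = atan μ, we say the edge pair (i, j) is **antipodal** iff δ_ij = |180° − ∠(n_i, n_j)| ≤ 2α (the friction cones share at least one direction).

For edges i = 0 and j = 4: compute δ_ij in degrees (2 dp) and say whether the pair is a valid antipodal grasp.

δ = 17.36°, valid

α = atan 0.25 = 14.04°;  2α = 28.07°
edge 0: e_0 = (+1.39, +3.43);  n_0 = (+0.9268, -0.3756)
edge 4: e_4 = (-0.13, -1.58);  n_4 = (-0.9966, +0.0820)
∠(n_0, n_4) = 162.64°
δ = |180° − 162.64°| = 17.36°
17.36° ≤ 2α = 28.07°  →  valid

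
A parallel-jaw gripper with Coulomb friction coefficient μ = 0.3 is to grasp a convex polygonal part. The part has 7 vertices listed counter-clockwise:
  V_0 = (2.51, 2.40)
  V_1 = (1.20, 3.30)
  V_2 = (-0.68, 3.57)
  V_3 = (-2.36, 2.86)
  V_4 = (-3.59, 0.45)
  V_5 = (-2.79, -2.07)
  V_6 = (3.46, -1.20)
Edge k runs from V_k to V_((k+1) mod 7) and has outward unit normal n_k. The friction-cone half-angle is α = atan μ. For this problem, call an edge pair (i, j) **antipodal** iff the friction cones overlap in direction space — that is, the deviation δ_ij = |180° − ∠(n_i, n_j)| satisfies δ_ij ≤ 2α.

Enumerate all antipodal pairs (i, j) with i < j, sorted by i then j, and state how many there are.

count = 3; pairs: (1,5), (2,5), (4,6)

α = atan 0.3 = 16.70°;  2α = 33.40°
n_0 = (+0.5663, +0.8242)
n_1 = (+0.1422, +0.9898)
n_2 = (-0.3893, +0.9211)
n_3 = (-0.8907, +0.4546)
n_4 = (-0.9531, -0.3026)
n_5 = (+0.1379, -0.9905)
n_6 = (+0.9669, +0.2552)
  (0,1): δ = 153.68°  ·
  (0,2): δ = 122.60°  ·
  (0,3): δ = 82.55°  ·
  (0,4): δ = 37.90°  ·
  (0,5): δ = 42.41°  ·
  (0,6): δ = 139.27°  ·
  (1,2): δ = 148.92°  ·
  (1,3): δ = 108.87°  ·
  (1,4): δ = 64.21°  ·
  (1,5): δ = 16.10°  ✓
  (1,6): δ = 112.96°  ·
  (2,3): δ = 139.95°  ·
  (2,4): δ = 95.30°  ·
  (2,5): δ = 14.99°  ✓
  (2,6): δ = 81.87°  ·
  (3,4): δ = 135.35°  ·
  (3,5): δ = 55.04°  ·
  (3,6): δ = 41.82°  ·
  (4,5): δ = 99.69°  ·
  (4,6): δ = 2.83°  ✓
  (5,6): δ = 83.14°  ·
antipodal pairs: 3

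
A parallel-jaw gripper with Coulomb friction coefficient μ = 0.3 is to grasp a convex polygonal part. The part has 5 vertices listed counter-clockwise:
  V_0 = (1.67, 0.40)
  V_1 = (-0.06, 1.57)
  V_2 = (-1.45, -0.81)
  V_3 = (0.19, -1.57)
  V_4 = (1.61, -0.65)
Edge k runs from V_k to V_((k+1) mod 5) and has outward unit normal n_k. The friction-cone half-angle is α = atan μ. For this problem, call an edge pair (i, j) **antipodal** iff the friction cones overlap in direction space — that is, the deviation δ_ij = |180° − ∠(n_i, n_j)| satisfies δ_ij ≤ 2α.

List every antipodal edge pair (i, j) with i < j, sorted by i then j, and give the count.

count = 3; pairs: (0,2), (1,3), (1,4)

α = atan 0.3 = 16.70°;  2α = 33.40°
n_0 = (+0.5602, +0.8283)
n_1 = (-0.8635, +0.5043)
n_2 = (-0.4205, -0.9073)
n_3 = (+0.5437, -0.8393)
n_4 = (+0.9984, -0.0570)
  (0,1): δ = 86.22°  ·
  (0,2): δ = 9.21°  ✓
  (0,3): δ = 67.01°  ·
  (0,4): δ = 120.80°  ·
  (1,2): δ = 84.58°  ·
  (1,3): δ = 26.77°  ✓
  (1,4): δ = 27.02°  ✓
  (2,3): δ = 122.20°  ·
  (2,4): δ = 68.41°  ·
  (3,4): δ = 126.21°  ·
antipodal pairs: 3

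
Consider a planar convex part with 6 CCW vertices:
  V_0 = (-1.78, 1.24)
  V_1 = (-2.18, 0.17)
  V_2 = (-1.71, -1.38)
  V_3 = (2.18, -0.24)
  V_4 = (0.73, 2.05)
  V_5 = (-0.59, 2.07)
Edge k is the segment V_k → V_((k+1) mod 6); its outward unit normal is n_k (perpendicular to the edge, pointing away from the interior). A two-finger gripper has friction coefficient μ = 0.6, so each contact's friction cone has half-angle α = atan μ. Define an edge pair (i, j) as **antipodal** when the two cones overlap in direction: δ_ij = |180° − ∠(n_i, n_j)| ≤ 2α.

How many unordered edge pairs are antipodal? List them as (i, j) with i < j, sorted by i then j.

count = 5; pairs: (0,2), (0,3), (1,3), (2,4), (2,5)

α = atan 0.6 = 30.96°;  2α = 61.93°
n_0 = (-0.9367, +0.3502)
n_1 = (-0.9570, -0.2902)
n_2 = (+0.2812, -0.9596)
n_3 = (+0.8449, +0.5350)
n_4 = (+0.0151, +0.9999)
n_5 = (-0.5721, +0.8202)
  (0,1): δ = 142.63°  ·
  (0,2): δ = 53.17°  ✓
  (0,3): δ = 52.84°  ✓
  (0,4): δ = 109.63°  ·
  (0,5): δ = 145.39°  ·
  (1,2): δ = 90.53°  ·
  (1,3): δ = 15.47°  ✓
  (1,4): δ = 72.26°  ·
  (1,5): δ = 108.03°  ·
  (2,3): δ = 73.99°  ·
  (2,4): δ = 17.20°  ✓
  (2,5): δ = 18.56°  ✓
  (3,4): δ = 123.21°  ·
  (3,5): δ = 87.45°  ·
  (4,5): δ = 144.24°  ·
antipodal pairs: 5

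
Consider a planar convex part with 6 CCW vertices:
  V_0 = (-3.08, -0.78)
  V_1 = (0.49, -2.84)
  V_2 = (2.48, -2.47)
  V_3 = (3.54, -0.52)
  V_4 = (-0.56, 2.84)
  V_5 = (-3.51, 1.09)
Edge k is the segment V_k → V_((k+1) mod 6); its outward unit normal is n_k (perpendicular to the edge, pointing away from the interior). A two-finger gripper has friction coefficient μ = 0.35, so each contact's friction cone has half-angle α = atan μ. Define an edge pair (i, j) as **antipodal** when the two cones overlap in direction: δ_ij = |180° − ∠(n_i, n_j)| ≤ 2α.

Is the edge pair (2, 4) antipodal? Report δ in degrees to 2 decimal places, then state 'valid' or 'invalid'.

δ = 30.79°, valid

α = atan 0.35 = 19.29°;  2α = 38.58°
edge 2: e_2 = (+1.06, +1.95);  n_2 = (+0.8786, -0.4776)
edge 4: e_4 = (-2.95, -1.75);  n_4 = (-0.5102, +0.8601)
∠(n_2, n_4) = 149.21°
δ = |180° − 149.21°| = 30.79°
30.79° ≤ 2α = 38.58°  →  valid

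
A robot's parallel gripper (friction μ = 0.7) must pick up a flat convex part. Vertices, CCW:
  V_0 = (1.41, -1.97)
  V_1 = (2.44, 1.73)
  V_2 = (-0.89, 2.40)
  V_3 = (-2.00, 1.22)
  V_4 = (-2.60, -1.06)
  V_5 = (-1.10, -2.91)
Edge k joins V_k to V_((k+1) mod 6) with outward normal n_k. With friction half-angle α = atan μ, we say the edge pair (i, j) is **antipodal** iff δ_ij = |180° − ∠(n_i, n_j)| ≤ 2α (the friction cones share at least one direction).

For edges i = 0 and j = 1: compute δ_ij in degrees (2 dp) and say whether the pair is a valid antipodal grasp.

δ = 85.82°, invalid

α = atan 0.7 = 34.99°;  2α = 69.98°
edge 0: e_0 = (+1.03, +3.70);  n_0 = (+0.9634, -0.2682)
edge 1: e_1 = (-3.33, +0.67);  n_1 = (+0.1972, +0.9804)
∠(n_0, n_1) = 94.18°
δ = |180° − 94.18°| = 85.82°
85.82° > 2α = 69.98°  →  invalid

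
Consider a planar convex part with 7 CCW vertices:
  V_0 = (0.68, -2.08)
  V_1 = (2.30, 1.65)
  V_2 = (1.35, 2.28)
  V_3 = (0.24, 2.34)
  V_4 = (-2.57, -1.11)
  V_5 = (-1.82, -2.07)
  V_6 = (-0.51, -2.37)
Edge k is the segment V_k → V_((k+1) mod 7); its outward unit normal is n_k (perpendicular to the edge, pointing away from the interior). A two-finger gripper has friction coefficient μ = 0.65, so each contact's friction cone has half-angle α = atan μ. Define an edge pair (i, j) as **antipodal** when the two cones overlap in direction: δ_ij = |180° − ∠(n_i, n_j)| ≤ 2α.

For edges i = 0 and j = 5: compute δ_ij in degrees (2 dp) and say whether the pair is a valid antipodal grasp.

α = atan 0.65 = 33.02°;  2α = 66.05°
edge 0: e_0 = (+1.62, +3.73);  n_0 = (+0.9172, -0.3984)
edge 5: e_5 = (+1.31, -0.30);  n_5 = (-0.2232, -0.9748)
∠(n_0, n_5) = 79.42°
δ = |180° − 79.42°| = 100.58°
100.58° > 2α = 66.05°  →  invalid

δ = 100.58°, invalid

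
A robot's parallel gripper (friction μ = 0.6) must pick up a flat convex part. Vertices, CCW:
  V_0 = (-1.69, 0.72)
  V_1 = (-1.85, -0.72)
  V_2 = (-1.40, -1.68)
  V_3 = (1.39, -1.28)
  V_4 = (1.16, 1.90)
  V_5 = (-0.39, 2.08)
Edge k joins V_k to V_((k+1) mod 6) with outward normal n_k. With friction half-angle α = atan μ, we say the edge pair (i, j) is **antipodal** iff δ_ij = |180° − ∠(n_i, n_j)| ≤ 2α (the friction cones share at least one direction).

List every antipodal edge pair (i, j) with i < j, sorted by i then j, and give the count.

α = atan 0.6 = 30.96°;  2α = 61.93°
n_0 = (-0.9939, +0.1104)
n_1 = (-0.9055, -0.4244)
n_2 = (+0.1419, -0.9899)
n_3 = (+0.9974, +0.0721)
n_4 = (+0.1154, +0.9933)
n_5 = (-0.7229, +0.6910)
  (0,1): δ = 148.54°  ·
  (0,2): δ = 75.50°  ·
  (0,3): δ = 10.48°  ✓
  (0,4): δ = 89.72°  ·
  (0,5): δ = 142.63°  ·
  (1,2): δ = 106.96°  ·
  (1,3): δ = 20.98°  ✓
  (1,4): δ = 58.26°  ✓
  (1,5): δ = 111.18°  ·
  (2,3): δ = 94.02°  ·
  (2,4): δ = 14.78°  ✓
  (2,5): δ = 38.13°  ✓
  (3,4): δ = 100.76°  ·
  (3,5): δ = 47.84°  ✓
  (4,5): δ = 127.08°  ·
antipodal pairs: 6

count = 6; pairs: (0,3), (1,3), (1,4), (2,4), (2,5), (3,5)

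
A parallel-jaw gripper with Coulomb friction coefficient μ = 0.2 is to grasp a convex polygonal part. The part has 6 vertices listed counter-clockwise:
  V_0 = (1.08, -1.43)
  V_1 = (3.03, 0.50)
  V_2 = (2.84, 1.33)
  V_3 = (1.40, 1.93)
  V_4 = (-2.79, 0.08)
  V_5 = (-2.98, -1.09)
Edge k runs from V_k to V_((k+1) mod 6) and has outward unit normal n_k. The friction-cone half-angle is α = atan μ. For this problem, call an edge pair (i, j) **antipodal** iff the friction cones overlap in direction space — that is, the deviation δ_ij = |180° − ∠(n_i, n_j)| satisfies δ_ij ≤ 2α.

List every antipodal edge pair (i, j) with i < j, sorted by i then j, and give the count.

count = 3; pairs: (0,3), (1,4), (2,5)

α = atan 0.2 = 11.31°;  2α = 22.62°
n_0 = (+0.7035, -0.7107)
n_1 = (+0.9748, +0.2231)
n_2 = (+0.3846, +0.9231)
n_3 = (-0.4039, +0.9148)
n_4 = (-0.9871, +0.1603)
n_5 = (-0.0835, -0.9965)
  (0,1): δ = 121.81°  ·
  (0,2): δ = 67.32°  ·
  (0,3): δ = 20.88°  ✓
  (0,4): δ = 36.07°  ·
  (0,5): δ = 130.51°  ·
  (1,2): δ = 125.51°  ·
  (1,3): δ = 79.07°  ·
  (1,4): δ = 22.12°  ✓
  (1,5): δ = 72.32°  ·
  (2,3): δ = 133.56°  ·
  (2,4): δ = 76.60°  ·
  (2,5): δ = 17.83°  ✓
  (3,4): δ = 123.05°  ·
  (3,5): δ = 28.61°  ·
  (4,5): δ = 85.56°  ·
antipodal pairs: 3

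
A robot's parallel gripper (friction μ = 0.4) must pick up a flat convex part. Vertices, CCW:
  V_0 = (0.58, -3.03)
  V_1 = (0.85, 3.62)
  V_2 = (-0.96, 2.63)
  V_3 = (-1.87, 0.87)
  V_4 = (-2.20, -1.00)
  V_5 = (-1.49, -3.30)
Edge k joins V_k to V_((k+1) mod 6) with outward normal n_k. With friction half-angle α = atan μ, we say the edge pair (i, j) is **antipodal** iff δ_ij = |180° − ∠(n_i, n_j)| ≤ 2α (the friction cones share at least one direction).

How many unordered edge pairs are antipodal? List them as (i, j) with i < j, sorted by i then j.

count = 4; pairs: (0,2), (0,3), (0,4), (1,5)

α = atan 0.4 = 21.80°;  2α = 43.60°
n_0 = (+0.9992, -0.0406)
n_1 = (-0.4799, +0.8773)
n_2 = (-0.8883, +0.4593)
n_3 = (-0.9848, +0.1738)
n_4 = (-0.9555, -0.2950)
n_5 = (+0.1293, -0.9916)
  (0,1): δ = 59.00°  ·
  (0,2): δ = 25.02°  ✓
  (0,3): δ = 7.68°  ✓
  (0,4): δ = 19.48°  ✓
  (0,5): δ = 99.76°  ·
  (1,2): δ = 146.02°  ·
  (1,3): δ = 128.68°  ·
  (1,4): δ = 101.52°  ·
  (1,5): δ = 21.25°  ✓
  (2,3): δ = 162.67°  ·
  (2,4): δ = 135.50°  ·
  (2,5): δ = 55.23°  ·
  (3,4): δ = 152.84°  ·
  (3,5): δ = 72.56°  ·
  (4,5): δ = 99.72°  ·
antipodal pairs: 4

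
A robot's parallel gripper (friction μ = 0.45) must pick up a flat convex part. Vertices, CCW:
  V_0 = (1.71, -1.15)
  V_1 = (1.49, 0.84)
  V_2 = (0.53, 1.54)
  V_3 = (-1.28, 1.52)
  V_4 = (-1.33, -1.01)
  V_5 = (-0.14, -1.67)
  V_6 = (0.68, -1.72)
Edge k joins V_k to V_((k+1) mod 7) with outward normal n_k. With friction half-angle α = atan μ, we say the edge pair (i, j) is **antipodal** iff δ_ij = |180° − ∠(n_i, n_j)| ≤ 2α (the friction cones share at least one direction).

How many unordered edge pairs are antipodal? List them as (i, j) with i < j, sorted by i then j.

α = atan 0.45 = 24.23°;  2α = 48.46°
n_0 = (+0.9939, +0.1099)
n_1 = (+0.5892, +0.8080)
n_2 = (-0.0110, +0.9999)
n_3 = (-0.9998, +0.0198)
n_4 = (-0.4850, -0.8745)
n_5 = (-0.0609, -0.9981)
n_6 = (+0.4842, -0.8750)
  (0,1): δ = 132.41°  ·
  (0,2): δ = 95.68°  ·
  (0,3): δ = 7.44°  ✓
  (0,4): δ = 54.68°  ·
  (0,5): δ = 80.20°  ·
  (0,6): δ = 112.65°  ·
  (1,2): δ = 143.27°  ·
  (1,3): δ = 55.03°  ·
  (1,4): δ = 7.08°  ✓
  (1,5): δ = 32.61°  ✓
  (1,6): δ = 65.06°  ·
  (2,3): δ = 91.77°  ·
  (2,4): δ = 29.65°  ✓
  (2,5): δ = 4.12°  ✓
  (2,6): δ = 28.33°  ✓
  (3,4): δ = 117.88°  ·
  (3,5): δ = 92.36°  ·
  (3,6): δ = 59.91°  ·
  (4,5): δ = 154.48°  ·
  (4,6): δ = 122.03°  ·
  (5,6): δ = 147.55°  ·
antipodal pairs: 6

count = 6; pairs: (0,3), (1,4), (1,5), (2,4), (2,5), (2,6)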